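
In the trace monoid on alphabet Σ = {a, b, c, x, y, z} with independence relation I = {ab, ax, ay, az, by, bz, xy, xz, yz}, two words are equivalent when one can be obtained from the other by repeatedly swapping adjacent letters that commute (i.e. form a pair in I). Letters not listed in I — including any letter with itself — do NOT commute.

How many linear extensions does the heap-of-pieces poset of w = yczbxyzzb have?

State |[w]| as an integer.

piece 0:y — minimal
piece 1:c rests on {0:y}
piece 2:z rests on {1:c}
piece 3:b rests on {1:c}
piece 4:x rests on {3:b}
piece 5:y rests on {1:c}
piece 6:z rests on {2:z}
piece 7:z rests on {6:z}
piece 8:b rests on {4:x}
minimal pieces: {0:y}
ways to finish when only these pieces remain (= sum over removing one remaining piece with nothing left below it):
  1 left: {5}→1  {7}→1  {8}→1
  2 left: {4,8}→1  {5,7}→2  {5,8}→2  {6,7}→1  {7,8}→2
  3 left: {2,6,7}→1  {3,4,8}→1  {4,5,8}→3  {4,7,8}→3  {5,6,7}→3  {5,7,8}→6  {6,7,8}→3
  4 left: {2,5,6,7}→4  {2,6,7,8}→4  {3,4,5,8}→4  {3,4,7,8}→4  {4,5,7,8}→12  {4,6,7,8}→6  {5,6,7,8}→12
  5 left: {2,4,6,7,8}→10  {2,5,6,7,8}→20  {3,4,5,7,8}→20  {3,4,6,7,8}→10  {4,5,6,7,8}→30
  6 left: {2,3,4,6,7,8}→20  {2,4,5,6,7,8}→60  {3,4,5,6,7,8}→60
  7 left: {2,3,4,5,6,7,8}→140
  placing 0:y first → 140 extensions

140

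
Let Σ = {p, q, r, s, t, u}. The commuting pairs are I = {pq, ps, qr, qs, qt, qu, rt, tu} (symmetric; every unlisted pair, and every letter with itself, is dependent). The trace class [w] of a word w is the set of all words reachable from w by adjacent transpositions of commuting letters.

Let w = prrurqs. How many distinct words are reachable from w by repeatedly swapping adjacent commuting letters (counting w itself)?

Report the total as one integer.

7

drop 0:p onto floor
drop 1:r onto {0:p}
drop 2:r onto {1:r}
drop 3:u onto {2:r}
drop 4:r onto {3:u}
drop 5:q onto floor
drop 6:s onto {4:r}
ground layer = {0:p, 5:q}
drop-orders for the pieces not yet dropped (sum over which currently-grounded one goes next):
  1 to go: {5} 1  {6} 1
  2 to go: {4,6} 1  {5,6} 2
  3 to go: {3,4,6} 1  {4,5,6} 3
  4 to go: {2,3,4,6} 1  {3,4,5,6} 4
  5 to go: {1,2,3,4,6} 1  {2,3,4,5,6} 5
  if 0:p drops first: 6 orders
  if 5:q drops first: 1 orders
heap linearizations: 7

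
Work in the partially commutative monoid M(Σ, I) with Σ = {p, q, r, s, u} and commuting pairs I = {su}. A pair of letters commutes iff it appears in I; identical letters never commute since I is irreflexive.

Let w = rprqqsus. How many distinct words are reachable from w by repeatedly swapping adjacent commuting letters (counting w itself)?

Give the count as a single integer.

piece 0:r — minimal
piece 1:p rests on {0:r}
piece 2:r rests on {1:p}
piece 3:q rests on {2:r}
piece 4:q rests on {3:q}
piece 5:s rests on {4:q}
piece 6:u rests on {4:q}
piece 7:s rests on {5:s}
minimal pieces: {0:r}
ways to finish when only these pieces remain (= sum over removing one remaining piece with nothing left below it):
  1 left: {6}→1  {7}→1
  2 left: {5,7}→1  {6,7}→2
  3 left: {5,6,7}→3
  4 left: {4,5,6,7}→3
  5 left: {3,4,5,6,7}→3
  6 left: {2,3,4,5,6,7}→3
  placing 0:r first → 3 extensions

3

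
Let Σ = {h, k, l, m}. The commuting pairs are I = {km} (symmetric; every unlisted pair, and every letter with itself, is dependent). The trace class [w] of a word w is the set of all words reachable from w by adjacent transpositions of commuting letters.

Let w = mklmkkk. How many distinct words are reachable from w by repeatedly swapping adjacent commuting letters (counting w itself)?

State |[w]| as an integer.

8

0(m) covers ∅
1(k) covers ∅
2(l) covers 0:m, 1:k
3(m) covers 2:l
4(k) covers 2:l
5(k) covers 4:k
6(k) covers 5:k
floor of heap: 0:m, 1:k
completions by unplaced set U, small U first (add the entries for U minus each lowest piece of U):
  |U|=1: {3}:1  {6}:1
  |U|=2: {3,6}:2  {5,6}:1
  |U|=3: {3,5,6}:3  {4,5,6}:1
  |U|=4: {3,4,5,6}:4
  |U|=5: {2,3,4,5,6}:4
  start at 0(m): 4
  start at 1(k): 4
sum over floor = 8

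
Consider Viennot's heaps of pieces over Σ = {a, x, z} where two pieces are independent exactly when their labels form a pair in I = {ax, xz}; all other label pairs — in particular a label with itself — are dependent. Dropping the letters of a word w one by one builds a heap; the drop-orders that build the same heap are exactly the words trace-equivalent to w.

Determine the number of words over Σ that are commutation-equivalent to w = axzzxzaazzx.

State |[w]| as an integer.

165

0(a) covers ∅
1(x) covers ∅
2(z) covers 0:a
3(z) covers 2:z
4(x) covers 1:x
5(z) covers 3:z
6(a) covers 5:z
7(a) covers 6:a
8(z) covers 7:a
9(z) covers 8:z
10(x) covers 4:x
floor of heap: 0:a, 1:x
completions by unplaced set U, small U first (add the entries for U minus each lowest piece of U):
  |U|=1: {9}:1  {10}:1
  |U|=2: {4,10}:1  {8,9}:1  {9,10}:2
  |U|=3: {1,4,10}:1  {4,9,10}:3  {7,8,9}:1  {8,9,10}:3
  |U|=4: {1,4,9,10}:4  {4,8,9,10}:6  {6,7,8,9}:1  {7,8,9,10}:4
  |U|=5: {1,4,8,9,10}:10  {4,7,8,9,10}:10  {5,6,7,8,9}:1  {6,7,8,9,10}:5
  |U|=6: {1,4,7,8,9,10}:20  {3,5,6,7,8,9}:1  {4,6,7,8,9,10}:15  {5,6,7,8,9,10}:6
  |U|=7: {1,4,6,7,8,9,10}:35  {2,3,5,6,7,8,9}:1  {3,5,6,7,8,9,10}:7  {4,5,6,7,8,9,10}:21
  |U|=8: {0,2,3,5,6,7,8,9}:1  {1,4,5,6,7,8,9,10}:56  {2,3,5,6,7,8,9,10}:8  {3,4,5,6,7,8,9,10}:28
  |U|=9: {0,2,3,5,6,7,8,9,10}:9  {1,3,4,5,6,7,8,9,10}:84  {2,3,4,5,6,7,8,9,10}:36
  start at 0(a): 120
  start at 1(x): 45
sum over floor = 165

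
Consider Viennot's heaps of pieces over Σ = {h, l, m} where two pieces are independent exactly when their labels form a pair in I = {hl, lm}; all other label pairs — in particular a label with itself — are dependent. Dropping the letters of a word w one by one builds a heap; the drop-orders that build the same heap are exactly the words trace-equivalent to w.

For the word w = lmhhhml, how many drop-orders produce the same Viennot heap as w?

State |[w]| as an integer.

drop 0:l onto floor
drop 1:m onto floor
drop 2:h onto {1:m}
drop 3:h onto {2:h}
drop 4:h onto {3:h}
drop 5:m onto {4:h}
drop 6:l onto {0:l}
ground layer = {0:l, 1:m}
drop-orders for the pieces not yet dropped (sum over which currently-grounded one goes next):
  1 to go: {5} 1  {6} 1
  2 to go: {0,6} 1  {4,5} 1  {5,6} 2
  3 to go: {0,5,6} 3  {3,4,5} 1  {4,5,6} 3
  4 to go: {0,4,5,6} 6  {2,3,4,5} 1  {3,4,5,6} 4
  5 to go: {0,3,4,5,6} 10  {1,2,3,4,5} 1  {2,3,4,5,6} 5
  if 0:l drops first: 6 orders
  if 1:m drops first: 15 orders
heap linearizations: 21

21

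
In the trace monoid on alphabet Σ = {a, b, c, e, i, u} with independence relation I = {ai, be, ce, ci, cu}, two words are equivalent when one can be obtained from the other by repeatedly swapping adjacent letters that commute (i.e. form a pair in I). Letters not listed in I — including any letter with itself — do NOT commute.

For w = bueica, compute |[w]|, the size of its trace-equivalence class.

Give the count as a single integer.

7

#0=b has no predecessor
#1=u depends on [0:b]
#2=e depends on [1:u]
#3=i depends on [2:e]
#4=c depends on [0:b]
#5=a depends on [2:e, 4:c]
sources: [0:b]
N(rest) = Σ N(rest − s) over sources s of rest; N(one piece) = 1:
  size 1 → [3]=1  [5]=1
  size 2 → [3,5]=2  [4,5]=1
  size 3 → [2,3,5]=2  [3,4,5]=3
  size 4 → [1,2,3,5]=2  [2,3,4,5]=5
  first=0(b) contributes 7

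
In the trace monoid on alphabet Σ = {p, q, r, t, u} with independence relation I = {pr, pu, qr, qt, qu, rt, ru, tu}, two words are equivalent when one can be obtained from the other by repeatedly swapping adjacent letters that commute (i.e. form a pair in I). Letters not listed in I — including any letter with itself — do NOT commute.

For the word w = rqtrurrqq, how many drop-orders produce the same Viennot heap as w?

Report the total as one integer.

2520

0(r) covers ∅
1(q) covers ∅
2(t) covers ∅
3(r) covers 0:r
4(u) covers ∅
5(r) covers 3:r
6(r) covers 5:r
7(q) covers 1:q
8(q) covers 7:q
floor of heap: 0:r, 1:q, 2:t, 4:u
completions by unplaced set U, small U first (add the entries for U minus each lowest piece of U):
  |U|=1: {2}:1  {4}:1  {6}:1  {8}:1
  |U|=2: {2,4}:2  {2,6}:2  {2,8}:2  {4,6}:2  {4,8}:2  {5,6}:1  {6,8}:2  {7,8}:1
  |U|=3: {1,7,8}:1  {2,4,6}:6  {2,4,8}:6  {2,5,6}:3  {2,6,8}:6  {2,7,8}:3  {3,5,6}:1  {4,5,6}:3  {4,6,8}:6  {4,7,8}:3  {5,6,8}:3  {6,7,8}:3
  |U|=4: {0,3,5,6}:1  {1,2,7,8}:4  {1,4,7,8}:4  {1,6,7,8}:4  {2,3,5,6}:4  {2,4,5,6}:12  {2,4,6,8}:24  {2,4,7,8}:12  {2,5,6,8}:12  {2,6,7,8}:12  {3,4,5,6}:4  {3,5,6,8}:4  {4,5,6,8}:12  {4,6,7,8}:12  {5,6,7,8}:6
  |U|=5: {0,2,3,5,6}:5  {0,3,4,5,6}:5  {0,3,5,6,8}:5  {1,2,4,7,8}:20  {1,2,6,7,8}:20  {1,4,6,7,8}:20  {1,5,6,7,8}:10  {2,3,4,5,6}:20  {2,3,5,6,8}:20  {2,4,5,6,8}:60  {2,4,6,7,8}:60  {2,5,6,7,8}:30  {3,4,5,6,8}:20  {3,5,6,7,8}:10  {4,5,6,7,8}:30
  |U|=6: {0,2,3,4,5,6}:30  {0,2,3,5,6,8}:30  {0,3,4,5,6,8}:30  {0,3,5,6,7,8}:15  {1,2,4,6,7,8}:120  {1,2,5,6,7,8}:60  {1,3,5,6,7,8}:20  {1,4,5,6,7,8}:60  {2,3,4,5,6,8}:120  {2,3,5,6,7,8}:60  {2,4,5,6,7,8}:180  {3,4,5,6,7,8}:60
  |U|=7: {0,1,3,5,6,7,8}:35  {0,2,3,4,5,6,8}:210  {0,2,3,5,6,7,8}:105  {0,3,4,5,6,7,8}:105  {1,2,3,5,6,7,8}:140  {1,2,4,5,6,7,8}:420  {1,3,4,5,6,7,8}:140  {2,3,4,5,6,7,8}:420
  start at 0(r): 1120
  start at 1(q): 840
  start at 2(t): 280
  start at 4(u): 280
sum over floor = 2520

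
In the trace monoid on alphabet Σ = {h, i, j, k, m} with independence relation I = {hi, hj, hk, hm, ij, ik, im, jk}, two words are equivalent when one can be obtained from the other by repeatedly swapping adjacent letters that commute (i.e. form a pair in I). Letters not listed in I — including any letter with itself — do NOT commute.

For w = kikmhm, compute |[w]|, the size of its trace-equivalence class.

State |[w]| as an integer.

#0=k has no predecessor
#1=i has no predecessor
#2=k depends on [0:k]
#3=m depends on [2:k]
#4=h has no predecessor
#5=m depends on [3:m]
sources: [0:k, 1:i, 4:h]
N(rest) = Σ N(rest − s) over sources s of rest; N(one piece) = 1:
  size 1 → [1]=1  [4]=1  [5]=1
  size 2 → [1,4]=2  [1,5]=2  [3,5]=1  [4,5]=2
  size 3 → [1,3,5]=3  [1,4,5]=6  [2,3,5]=1  [3,4,5]=3
  size 4 → [0,2,3,5]=1  [1,2,3,5]=4  [1,3,4,5]=12  [2,3,4,5]=4
  first=0(k) contributes 20
  first=1(i) contributes 5
  first=4(h) contributes 5
|[w]| = 30

30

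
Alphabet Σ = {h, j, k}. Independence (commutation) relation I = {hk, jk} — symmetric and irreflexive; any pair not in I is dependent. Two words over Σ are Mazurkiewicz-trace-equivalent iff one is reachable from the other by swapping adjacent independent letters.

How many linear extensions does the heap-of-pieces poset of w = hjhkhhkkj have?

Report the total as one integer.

84

0(h) covers ∅
1(j) covers 0:h
2(h) covers 1:j
3(k) covers ∅
4(h) covers 2:h
5(h) covers 4:h
6(k) covers 3:k
7(k) covers 6:k
8(j) covers 5:h
floor of heap: 0:h, 3:k
completions by unplaced set U, small U first (add the entries for U minus each lowest piece of U):
  |U|=1: {7}:1  {8}:1
  |U|=2: {5,8}:1  {6,7}:1  {7,8}:2
  |U|=3: {3,6,7}:1  {4,5,8}:1  {5,7,8}:3  {6,7,8}:3
  |U|=4: {2,4,5,8}:1  {3,6,7,8}:4  {4,5,7,8}:4  {5,6,7,8}:6
  |U|=5: {1,2,4,5,8}:1  {2,4,5,7,8}:5  {3,5,6,7,8}:10  {4,5,6,7,8}:10
  |U|=6: {0,1,2,4,5,8}:1  {1,2,4,5,7,8}:6  {2,4,5,6,7,8}:15  {3,4,5,6,7,8}:20
  |U|=7: {0,1,2,4,5,7,8}:7  {1,2,4,5,6,7,8}:21  {2,3,4,5,6,7,8}:35
  start at 0(h): 56
  start at 3(k): 28
sum over floor = 84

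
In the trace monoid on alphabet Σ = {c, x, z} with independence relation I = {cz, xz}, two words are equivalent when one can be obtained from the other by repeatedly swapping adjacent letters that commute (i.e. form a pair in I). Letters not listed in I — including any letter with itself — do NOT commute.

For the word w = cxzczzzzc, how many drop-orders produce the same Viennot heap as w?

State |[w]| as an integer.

126

drop 0:c onto floor
drop 1:x onto {0:c}
drop 2:z onto floor
drop 3:c onto {1:x}
drop 4:z onto {2:z}
drop 5:z onto {4:z}
drop 6:z onto {5:z}
drop 7:z onto {6:z}
drop 8:c onto {3:c}
ground layer = {0:c, 2:z}
drop-orders for the pieces not yet dropped (sum over which currently-grounded one goes next):
  1 to go: {7} 1  {8} 1
  2 to go: {3,8} 1  {6,7} 1  {7,8} 2
  3 to go: {1,3,8} 1  {3,7,8} 3  {5,6,7} 1  {6,7,8} 3
  4 to go: {0,1,3,8} 1  {1,3,7,8} 4  {3,6,7,8} 6  {4,5,6,7} 1  {5,6,7,8} 4
  5 to go: {0,1,3,7,8} 5  {1,3,6,7,8} 10  {2,4,5,6,7} 1  {3,5,6,7,8} 10  {4,5,6,7,8} 5
  6 to go: {0,1,3,6,7,8} 15  {1,3,5,6,7,8} 20  {2,4,5,6,7,8} 6  {3,4,5,6,7,8} 15
  7 to go: {0,1,3,5,6,7,8} 35  {1,3,4,5,6,7,8} 35  {2,3,4,5,6,7,8} 21
  if 0:c drops first: 56 orders
  if 2:z drops first: 70 orders
heap linearizations: 126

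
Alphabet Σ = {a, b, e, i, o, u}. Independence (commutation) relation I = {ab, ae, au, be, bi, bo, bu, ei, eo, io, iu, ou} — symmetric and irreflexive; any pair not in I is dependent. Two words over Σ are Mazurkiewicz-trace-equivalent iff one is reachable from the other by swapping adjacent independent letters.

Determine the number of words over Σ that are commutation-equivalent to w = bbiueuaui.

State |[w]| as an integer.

1260

piece 0:b — minimal
piece 1:b rests on {0:b}
piece 2:i — minimal
piece 3:u — minimal
piece 4:e rests on {3:u}
piece 5:u rests on {4:e}
piece 6:a rests on {2:i}
piece 7:u rests on {5:u}
piece 8:i rests on {6:a}
minimal pieces: {0:b, 2:i, 3:u}
ways to finish when only these pieces remain (= sum over removing one remaining piece with nothing left below it):
  1 left: {1}→1  {7}→1  {8}→1
  2 left: {0,1}→1  {1,7}→2  {1,8}→2  {5,7}→1  {6,8}→1  {7,8}→2
  3 left: {0,1,7}→3  {0,1,8}→3  {1,5,7}→3  {1,6,8}→3  {1,7,8}→6  {2,6,8}→1  {4,5,7}→1  {5,7,8}→3  {6,7,8}→3
  4 left: {0,1,5,7}→6  {0,1,6,8}→6  {0,1,7,8}→12  {1,2,6,8}→4  {1,4,5,7}→4  {1,5,7,8}→12  {1,6,7,8}→12  {2,6,7,8}→4  {3,4,5,7}→1  {4,5,7,8}→4  {5,6,7,8}→6
  5 left: {0,1,2,6,8}→10  {0,1,4,5,7}→10  {0,1,5,7,8}→30  {0,1,6,7,8}→30  {1,2,6,7,8}→20  {1,3,4,5,7}→5  {1,4,5,7,8}→20  {1,5,6,7,8}→30  {2,5,6,7,8}→10  {3,4,5,7,8}→5  {4,5,6,7,8}→10
  6 left: {0,1,2,6,7,8}→60  {0,1,3,4,5,7}→15  {0,1,4,5,7,8}→60  {0,1,5,6,7,8}→90  {1,2,5,6,7,8}→60  {1,3,4,5,7,8}→30  {1,4,5,6,7,8}→60  {2,4,5,6,7,8}→20  {3,4,5,6,7,8}→15
  7 left: {0,1,2,5,6,7,8}→210  {0,1,3,4,5,7,8}→105  {0,1,4,5,6,7,8}→210  {1,2,4,5,6,7,8}→140  {1,3,4,5,6,7,8}→105  {2,3,4,5,6,7,8}→35
  placing 0:b first → 280 extensions
  placing 2:i first → 420 extensions
  placing 3:u first → 560 extensions
total linear extensions = 1260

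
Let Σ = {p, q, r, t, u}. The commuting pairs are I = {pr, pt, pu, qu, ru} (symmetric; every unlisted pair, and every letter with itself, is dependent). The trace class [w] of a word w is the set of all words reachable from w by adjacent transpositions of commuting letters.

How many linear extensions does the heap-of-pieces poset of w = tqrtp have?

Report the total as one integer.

0(t) covers ∅
1(q) covers 0:t
2(r) covers 1:q
3(t) covers 2:r
4(p) covers 1:q
floor of heap: 0:t
completions by unplaced set U, small U first (add the entries for U minus each lowest piece of U):
  |U|=1: {3}:1  {4}:1
  |U|=2: {2,3}:1  {3,4}:2
  |U|=3: {2,3,4}:3
  start at 0(t): 3

3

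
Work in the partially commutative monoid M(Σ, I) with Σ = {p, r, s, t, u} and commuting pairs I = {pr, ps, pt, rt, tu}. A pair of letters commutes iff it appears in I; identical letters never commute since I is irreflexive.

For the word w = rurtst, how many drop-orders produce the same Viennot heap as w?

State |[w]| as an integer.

0(r) covers ∅
1(u) covers 0:r
2(r) covers 1:u
3(t) covers ∅
4(s) covers 2:r, 3:t
5(t) covers 4:s
floor of heap: 0:r, 3:t
completions by unplaced set U, small U first (add the entries for U minus each lowest piece of U):
  |U|=1: {5}:1
  |U|=2: {4,5}:1
  |U|=3: {2,4,5}:1  {3,4,5}:1
  |U|=4: {1,2,4,5}:1  {2,3,4,5}:2
  start at 0(r): 3
  start at 3(t): 1
sum over floor = 4

4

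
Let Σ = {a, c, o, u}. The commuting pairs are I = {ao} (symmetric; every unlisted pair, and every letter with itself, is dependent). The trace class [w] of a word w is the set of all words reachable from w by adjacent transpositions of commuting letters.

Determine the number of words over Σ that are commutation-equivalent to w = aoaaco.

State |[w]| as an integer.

4

drop 0:a onto floor
drop 1:o onto floor
drop 2:a onto {0:a}
drop 3:a onto {2:a}
drop 4:c onto {1:o, 3:a}
drop 5:o onto {4:c}
ground layer = {0:a, 1:o}
drop-orders for the pieces not yet dropped (sum over which currently-grounded one goes next):
  1 to go: {5} 1
  2 to go: {4,5} 1
  3 to go: {1,4,5} 1  {3,4,5} 1
  4 to go: {1,3,4,5} 2  {2,3,4,5} 1
  if 0:a drops first: 3 orders
  if 1:o drops first: 1 orders
heap linearizations: 4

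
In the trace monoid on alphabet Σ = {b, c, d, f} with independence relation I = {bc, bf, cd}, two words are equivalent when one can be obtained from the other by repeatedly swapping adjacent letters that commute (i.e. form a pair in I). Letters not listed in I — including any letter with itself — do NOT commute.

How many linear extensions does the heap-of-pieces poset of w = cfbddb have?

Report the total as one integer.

3

#0=c has no predecessor
#1=f depends on [0:c]
#2=b has no predecessor
#3=d depends on [1:f, 2:b]
#4=d depends on [3:d]
#5=b depends on [4:d]
sources: [0:c, 2:b]
N(rest) = Σ N(rest − s) over sources s of rest; N(one piece) = 1:
  size 1 → [5]=1
  size 2 → [4,5]=1
  size 3 → [3,4,5]=1
  size 4 → [1,3,4,5]=1  [2,3,4,5]=1
  first=0(c) contributes 2
  first=2(b) contributes 1
|[w]| = 3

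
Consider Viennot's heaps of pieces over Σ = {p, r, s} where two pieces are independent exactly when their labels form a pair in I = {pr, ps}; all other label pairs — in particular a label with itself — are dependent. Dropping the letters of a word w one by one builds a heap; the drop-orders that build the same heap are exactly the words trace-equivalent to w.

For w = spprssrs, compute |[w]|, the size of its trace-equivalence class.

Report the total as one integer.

piece 0:s — minimal
piece 1:p — minimal
piece 2:p rests on {1:p}
piece 3:r rests on {0:s}
piece 4:s rests on {3:r}
piece 5:s rests on {4:s}
piece 6:r rests on {5:s}
piece 7:s rests on {6:r}
minimal pieces: {0:s, 1:p}
ways to finish when only these pieces remain (= sum over removing one remaining piece with nothing left below it):
  1 left: {2}→1  {7}→1
  2 left: {1,2}→1  {2,7}→2  {6,7}→1
  3 left: {1,2,7}→3  {2,6,7}→3  {5,6,7}→1
  4 left: {1,2,6,7}→6  {2,5,6,7}→4  {4,5,6,7}→1
  5 left: {1,2,5,6,7}→10  {2,4,5,6,7}→5  {3,4,5,6,7}→1
  6 left: {0,3,4,5,6,7}→1  {1,2,4,5,6,7}→15  {2,3,4,5,6,7}→6
  placing 0:s first → 21 extensions
  placing 1:p first → 7 extensions
total linear extensions = 28

28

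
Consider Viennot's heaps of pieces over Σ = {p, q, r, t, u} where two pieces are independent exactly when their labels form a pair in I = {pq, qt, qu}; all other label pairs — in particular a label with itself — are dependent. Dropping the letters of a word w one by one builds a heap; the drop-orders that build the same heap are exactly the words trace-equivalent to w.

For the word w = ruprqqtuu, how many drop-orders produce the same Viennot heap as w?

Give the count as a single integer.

10

drop 0:r onto floor
drop 1:u onto {0:r}
drop 2:p onto {1:u}
drop 3:r onto {2:p}
drop 4:q onto {3:r}
drop 5:q onto {4:q}
drop 6:t onto {3:r}
drop 7:u onto {6:t}
drop 8:u onto {7:u}
ground layer = {0:r}
drop-orders for the pieces not yet dropped (sum over which currently-grounded one goes next):
  1 to go: {5} 1  {8} 1
  2 to go: {4,5} 1  {5,8} 2  {7,8} 1
  3 to go: {4,5,8} 3  {5,7,8} 3  {6,7,8} 1
  4 to go: {4,5,7,8} 6  {5,6,7,8} 4
  5 to go: {4,5,6,7,8} 10
  6 to go: {3,4,5,6,7,8} 10
  7 to go: {2,3,4,5,6,7,8} 10
  if 0:r drops first: 10 orders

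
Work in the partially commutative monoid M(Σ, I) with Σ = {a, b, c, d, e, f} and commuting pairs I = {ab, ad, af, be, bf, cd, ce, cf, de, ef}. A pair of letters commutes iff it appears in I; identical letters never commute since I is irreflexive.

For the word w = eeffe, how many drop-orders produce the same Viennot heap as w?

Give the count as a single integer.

#0=e has no predecessor
#1=e depends on [0:e]
#2=f has no predecessor
#3=f depends on [2:f]
#4=e depends on [1:e]
sources: [0:e, 2:f]
N(rest) = Σ N(rest − s) over sources s of rest; N(one piece) = 1:
  size 1 → [3]=1  [4]=1
  size 2 → [1,4]=1  [2,3]=1  [3,4]=2
  size 3 → [0,1,4]=1  [1,3,4]=3  [2,3,4]=3
  first=0(e) contributes 6
  first=2(f) contributes 4
|[w]| = 10

10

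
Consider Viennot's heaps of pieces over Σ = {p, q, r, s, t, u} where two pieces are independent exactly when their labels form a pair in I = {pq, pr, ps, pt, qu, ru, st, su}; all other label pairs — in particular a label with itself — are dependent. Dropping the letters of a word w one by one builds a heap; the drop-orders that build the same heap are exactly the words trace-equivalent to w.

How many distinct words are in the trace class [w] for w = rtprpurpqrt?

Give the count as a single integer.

265

piece 0:r — minimal
piece 1:t rests on {0:r}
piece 2:p — minimal
piece 3:r rests on {1:t}
piece 4:p rests on {2:p}
piece 5:u rests on {1:t, 4:p}
piece 6:r rests on {3:r}
piece 7:p rests on {5:u}
piece 8:q rests on {6:r}
piece 9:r rests on {8:q}
piece 10:t rests on {5:u, 9:r}
minimal pieces: {0:r, 2:p}
ways to finish when only these pieces remain (= sum over removing one remaining piece with nothing left below it):
  1 left: {7}→1  {10}→1
  2 left: {7,10}→2  {9,10}→1
  3 left: {5,7,10}→2  {7,9,10}→3  {8,9,10}→1
  4 left: {4,5,7,10}→2  {5,7,9,10}→5  {6,8,9,10}→1  {7,8,9,10}→4
  5 left: {2,4,5,7,10}→2  {3,6,8,9,10}→1  {4,5,7,9,10}→7  {5,7,8,9,10}→9  {6,7,8,9,10}→5
  6 left: {2,4,5,7,9,10}→9  {3,6,7,8,9,10}→6  {4,5,7,8,9,10}→16  {5,6,7,8,9,10}→14
  7 left: {2,4,5,7,8,9,10}→25  {3,5,6,7,8,9,10}→20  {4,5,6,7,8,9,10}→30
  8 left: {1,3,5,6,7,8,9,10}→20  {2,4,5,6,7,8,9,10}→55  {3,4,5,6,7,8,9,10}→50
  9 left: {0,1,3,5,6,7,8,9,10}→20  {1,3,4,5,6,7,8,9,10}→70  {2,3,4,5,6,7,8,9,10}→105
  placing 0:r first → 175 extensions
  placing 2:p first → 90 extensions
total linear extensions = 265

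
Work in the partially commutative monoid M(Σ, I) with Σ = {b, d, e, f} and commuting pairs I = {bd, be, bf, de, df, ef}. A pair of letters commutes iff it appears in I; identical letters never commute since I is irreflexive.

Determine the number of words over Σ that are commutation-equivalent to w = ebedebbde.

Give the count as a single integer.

drop 0:e onto floor
drop 1:b onto floor
drop 2:e onto {0:e}
drop 3:d onto floor
drop 4:e onto {2:e}
drop 5:b onto {1:b}
drop 6:b onto {5:b}
drop 7:d onto {3:d}
drop 8:e onto {4:e}
ground layer = {0:e, 1:b, 3:d}
drop-orders for the pieces not yet dropped (sum over which currently-grounded one goes next):
  1 to go: {6} 1  {7} 1  {8} 1
  2 to go: {3,7} 1  {4,8} 1  {5,6} 1  {6,7} 2  {6,8} 2  {7,8} 2
  3 to go: {1,5,6} 1  {2,4,8} 1  {3,6,7} 3  {3,7,8} 3  {4,6,8} 3  {4,7,8} 3  {5,6,7} 3  {5,6,8} 3  {6,7,8} 6
  4 to go: {0,2,4,8} 1  {1,5,6,7} 4  {1,5,6,8} 4  {2,4,6,8} 4  {2,4,7,8} 4  {3,4,7,8} 6  {3,5,6,7} 6  {3,6,7,8} 12  {4,5,6,8} 6  {4,6,7,8} 12  {5,6,7,8} 12
  5 to go: {0,2,4,6,8} 5  {0,2,4,7,8} 5  {1,3,5,6,7} 10  {1,4,5,6,8} 10  {1,5,6,7,8} 20  {2,3,4,7,8} 10  {2,4,5,6,8} 10  {2,4,6,7,8} 20  {3,4,6,7,8} 30  {3,5,6,7,8} 30  {4,5,6,7,8} 30
  6 to go: {0,2,3,4,7,8} 15  {0,2,4,5,6,8} 15  {0,2,4,6,7,8} 30  {1,2,4,5,6,8} 20  {1,3,5,6,7,8} 60  {1,4,5,6,7,8} 60  {2,3,4,6,7,8} 60  {2,4,5,6,7,8} 60  {3,4,5,6,7,8} 90
  7 to go: {0,1,2,4,5,6,8} 35  {0,2,3,4,6,7,8} 105  {0,2,4,5,6,7,8} 105  {1,2,4,5,6,7,8} 140  {1,3,4,5,6,7,8} 210  {2,3,4,5,6,7,8} 210
  if 0:e drops first: 560 orders
  if 1:b drops first: 420 orders
  if 3:d drops first: 280 orders
heap linearizations: 1260

1260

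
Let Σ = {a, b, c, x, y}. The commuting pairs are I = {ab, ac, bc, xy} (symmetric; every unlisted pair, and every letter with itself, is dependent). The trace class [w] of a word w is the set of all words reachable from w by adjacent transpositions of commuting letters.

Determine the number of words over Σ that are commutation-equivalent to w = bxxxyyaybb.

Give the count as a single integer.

drop 0:b onto floor
drop 1:x onto {0:b}
drop 2:x onto {1:x}
drop 3:x onto {2:x}
drop 4:y onto {0:b}
drop 5:y onto {4:y}
drop 6:a onto {3:x, 5:y}
drop 7:y onto {6:a}
drop 8:b onto {7:y}
drop 9:b onto {8:b}
ground layer = {0:b}
drop-orders for the pieces not yet dropped (sum over which currently-grounded one goes next):
  1 to go: {9} 1
  2 to go: {8,9} 1
  3 to go: {7,8,9} 1
  4 to go: {6,7,8,9} 1
  5 to go: {3,6,7,8,9} 1  {5,6,7,8,9} 1
  6 to go: {2,3,6,7,8,9} 1  {3,5,6,7,8,9} 2  {4,5,6,7,8,9} 1
  7 to go: {1,2,3,6,7,8,9} 1  {2,3,5,6,7,8,9} 3  {3,4,5,6,7,8,9} 3
  8 to go: {1,2,3,5,6,7,8,9} 4  {2,3,4,5,6,7,8,9} 6
  if 0:b drops first: 10 orders

10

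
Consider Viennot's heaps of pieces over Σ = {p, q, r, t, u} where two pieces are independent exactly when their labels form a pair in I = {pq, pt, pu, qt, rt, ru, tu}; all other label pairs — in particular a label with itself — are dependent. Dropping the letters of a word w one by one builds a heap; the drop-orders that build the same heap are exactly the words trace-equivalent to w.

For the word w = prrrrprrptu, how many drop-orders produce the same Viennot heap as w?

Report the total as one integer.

0(p) covers ∅
1(r) covers 0:p
2(r) covers 1:r
3(r) covers 2:r
4(r) covers 3:r
5(p) covers 4:r
6(r) covers 5:p
7(r) covers 6:r
8(p) covers 7:r
9(t) covers ∅
10(u) covers ∅
floor of heap: 0:p, 9:t, 10:u
completions by unplaced set U, small U first (add the entries for U minus each lowest piece of U):
  |U|=1: {8}:1  {9}:1  {10}:1
  |U|=2: {7,8}:1  {8,9}:2  {8,10}:2  {9,10}:2
  |U|=3: {6,7,8}:1  {7,8,9}:3  {7,8,10}:3  {8,9,10}:6
  |U|=4: {5,6,7,8}:1  {6,7,8,9}:4  {6,7,8,10}:4  {7,8,9,10}:12
  |U|=5: {4,5,6,7,8}:1  {5,6,7,8,9}:5  {5,6,7,8,10}:5  {6,7,8,9,10}:20
  |U|=6: {3,4,5,6,7,8}:1  {4,5,6,7,8,9}:6  {4,5,6,7,8,10}:6  {5,6,7,8,9,10}:30
  |U|=7: {2,3,4,5,6,7,8}:1  {3,4,5,6,7,8,9}:7  {3,4,5,6,7,8,10}:7  {4,5,6,7,8,9,10}:42
  |U|=8: {1,2,3,4,5,6,7,8}:1  {2,3,4,5,6,7,8,9}:8  {2,3,4,5,6,7,8,10}:8  {3,4,5,6,7,8,9,10}:56
  |U|=9: {0,1,2,3,4,5,6,7,8}:1  {1,2,3,4,5,6,7,8,9}:9  {1,2,3,4,5,6,7,8,10}:9  {2,3,4,5,6,7,8,9,10}:72
  start at 0(p): 90
  start at 9(t): 10
  start at 10(u): 10
sum over floor = 110

110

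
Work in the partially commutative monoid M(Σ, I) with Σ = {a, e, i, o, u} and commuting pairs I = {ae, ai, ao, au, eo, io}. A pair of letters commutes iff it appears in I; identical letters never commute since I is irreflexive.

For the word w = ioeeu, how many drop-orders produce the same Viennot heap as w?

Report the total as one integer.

drop 0:i onto floor
drop 1:o onto floor
drop 2:e onto {0:i}
drop 3:e onto {2:e}
drop 4:u onto {1:o, 3:e}
ground layer = {0:i, 1:o}
drop-orders for the pieces not yet dropped (sum over which currently-grounded one goes next):
  1 to go: {4} 1
  2 to go: {1,4} 1  {3,4} 1
  3 to go: {1,3,4} 2  {2,3,4} 1
  if 0:i drops first: 3 orders
  if 1:o drops first: 1 orders
heap linearizations: 4

4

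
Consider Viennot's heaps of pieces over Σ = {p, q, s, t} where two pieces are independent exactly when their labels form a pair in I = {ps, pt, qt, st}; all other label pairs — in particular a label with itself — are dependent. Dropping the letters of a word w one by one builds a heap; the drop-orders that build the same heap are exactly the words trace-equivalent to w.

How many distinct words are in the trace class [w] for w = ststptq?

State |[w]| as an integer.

105

#0=s has no predecessor
#1=t has no predecessor
#2=s depends on [0:s]
#3=t depends on [1:t]
#4=p has no predecessor
#5=t depends on [3:t]
#6=q depends on [2:s, 4:p]
sources: [0:s, 1:t, 4:p]
N(rest) = Σ N(rest − s) over sources s of rest; N(one piece) = 1:
  size 1 → [5]=1  [6]=1
  size 2 → [2,6]=1  [3,5]=1  [4,6]=1  [5,6]=2
  size 3 → [0,2,6]=1  [1,3,5]=1  [2,4,6]=2  [2,5,6]=3  [3,5,6]=3  [4,5,6]=3
  size 4 → [0,2,4,6]=3  [0,2,5,6]=4  [1,3,5,6]=4  [2,3,5,6]=6  [2,4,5,6]=8  [3,4,5,6]=6
  size 5 → [0,2,3,5,6]=10  [0,2,4,5,6]=15  [1,2,3,5,6]=10  [1,3,4,5,6]=10  [2,3,4,5,6]=20
  first=0(s) contributes 40
  first=1(t) contributes 45
  first=4(p) contributes 20
|[w]| = 105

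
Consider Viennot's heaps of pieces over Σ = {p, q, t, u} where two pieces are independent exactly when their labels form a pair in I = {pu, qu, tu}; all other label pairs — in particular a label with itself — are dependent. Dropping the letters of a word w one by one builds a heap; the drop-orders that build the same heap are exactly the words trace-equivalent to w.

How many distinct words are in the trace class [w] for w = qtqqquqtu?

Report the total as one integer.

36

drop 0:q onto floor
drop 1:t onto {0:q}
drop 2:q onto {1:t}
drop 3:q onto {2:q}
drop 4:q onto {3:q}
drop 5:u onto floor
drop 6:q onto {4:q}
drop 7:t onto {6:q}
drop 8:u onto {5:u}
ground layer = {0:q, 5:u}
drop-orders for the pieces not yet dropped (sum over which currently-grounded one goes next):
  1 to go: {7} 1  {8} 1
  2 to go: {5,8} 1  {6,7} 1  {7,8} 2
  3 to go: {4,6,7} 1  {5,7,8} 3  {6,7,8} 3
  4 to go: {3,4,6,7} 1  {4,6,7,8} 4  {5,6,7,8} 6
  5 to go: {2,3,4,6,7} 1  {3,4,6,7,8} 5  {4,5,6,7,8} 10
  6 to go: {1,2,3,4,6,7} 1  {2,3,4,6,7,8} 6  {3,4,5,6,7,8} 15
  7 to go: {0,1,2,3,4,6,7} 1  {1,2,3,4,6,7,8} 7  {2,3,4,5,6,7,8} 21
  if 0:q drops first: 28 orders
  if 5:u drops first: 8 orders
heap linearizations: 36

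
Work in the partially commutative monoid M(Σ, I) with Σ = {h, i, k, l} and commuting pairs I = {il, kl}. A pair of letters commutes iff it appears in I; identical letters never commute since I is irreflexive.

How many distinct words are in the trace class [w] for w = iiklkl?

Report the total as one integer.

0(i) covers ∅
1(i) covers 0:i
2(k) covers 1:i
3(l) covers ∅
4(k) covers 2:k
5(l) covers 3:l
floor of heap: 0:i, 3:l
completions by unplaced set U, small U first (add the entries for U minus each lowest piece of U):
  |U|=1: {4}:1  {5}:1
  |U|=2: {2,4}:1  {3,5}:1  {4,5}:2
  |U|=3: {1,2,4}:1  {2,4,5}:3  {3,4,5}:3
  |U|=4: {0,1,2,4}:1  {1,2,4,5}:4  {2,3,4,5}:6
  start at 0(i): 10
  start at 3(l): 5
sum over floor = 15

15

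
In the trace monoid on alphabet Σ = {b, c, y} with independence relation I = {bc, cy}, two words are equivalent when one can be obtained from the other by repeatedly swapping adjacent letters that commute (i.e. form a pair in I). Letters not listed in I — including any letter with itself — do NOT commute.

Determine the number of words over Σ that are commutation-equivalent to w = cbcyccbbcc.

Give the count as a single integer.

0(c) covers ∅
1(b) covers ∅
2(c) covers 0:c
3(y) covers 1:b
4(c) covers 2:c
5(c) covers 4:c
6(b) covers 3:y
7(b) covers 6:b
8(c) covers 5:c
9(c) covers 8:c
floor of heap: 0:c, 1:b
completions by unplaced set U, small U first (add the entries for U minus each lowest piece of U):
  |U|=1: {7}:1  {9}:1
  |U|=2: {6,7}:1  {7,9}:2  {8,9}:1
  |U|=3: {3,6,7}:1  {5,8,9}:1  {6,7,9}:3  {7,8,9}:3
  |U|=4: {1,3,6,7}:1  {3,6,7,9}:4  {4,5,8,9}:1  {5,7,8,9}:4  {6,7,8,9}:6
  |U|=5: {1,3,6,7,9}:5  {2,4,5,8,9}:1  {3,6,7,8,9}:10  {4,5,7,8,9}:5  {5,6,7,8,9}:10
  |U|=6: {0,2,4,5,8,9}:1  {1,3,6,7,8,9}:15  {2,4,5,7,8,9}:6  {3,5,6,7,8,9}:20  {4,5,6,7,8,9}:15
  |U|=7: {0,2,4,5,7,8,9}:7  {1,3,5,6,7,8,9}:35  {2,4,5,6,7,8,9}:21  {3,4,5,6,7,8,9}:35
  |U|=8: {0,2,4,5,6,7,8,9}:28  {1,3,4,5,6,7,8,9}:70  {2,3,4,5,6,7,8,9}:56
  start at 0(c): 126
  start at 1(b): 84
sum over floor = 210

210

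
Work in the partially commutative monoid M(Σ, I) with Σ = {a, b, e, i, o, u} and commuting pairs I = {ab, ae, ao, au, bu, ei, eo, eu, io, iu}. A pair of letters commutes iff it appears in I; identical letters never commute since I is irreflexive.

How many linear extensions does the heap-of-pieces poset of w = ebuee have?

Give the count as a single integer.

5

0(e) covers ∅
1(b) covers 0:e
2(u) covers ∅
3(e) covers 1:b
4(e) covers 3:e
floor of heap: 0:e, 2:u
completions by unplaced set U, small U first (add the entries for U minus each lowest piece of U):
  |U|=1: {2}:1  {4}:1
  |U|=2: {2,4}:2  {3,4}:1
  |U|=3: {1,3,4}:1  {2,3,4}:3
  start at 0(e): 4
  start at 2(u): 1
sum over floor = 5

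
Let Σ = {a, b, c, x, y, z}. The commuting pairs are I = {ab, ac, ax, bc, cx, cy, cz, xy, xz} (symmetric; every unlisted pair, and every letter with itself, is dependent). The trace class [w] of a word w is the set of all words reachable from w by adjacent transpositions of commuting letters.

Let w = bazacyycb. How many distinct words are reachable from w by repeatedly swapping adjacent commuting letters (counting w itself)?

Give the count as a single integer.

drop 0:b onto floor
drop 1:a onto floor
drop 2:z onto {0:b, 1:a}
drop 3:a onto {2:z}
drop 4:c onto floor
drop 5:y onto {3:a}
drop 6:y onto {5:y}
drop 7:c onto {4:c}
drop 8:b onto {6:y}
ground layer = {0:b, 1:a, 4:c}
drop-orders for the pieces not yet dropped (sum over which currently-grounded one goes next):
  1 to go: {7} 1  {8} 1
  2 to go: {4,7} 1  {6,8} 1  {7,8} 2
  3 to go: {4,7,8} 3  {5,6,8} 1  {6,7,8} 3
  4 to go: {3,5,6,8} 1  {4,6,7,8} 6  {5,6,7,8} 4
  5 to go: {2,3,5,6,8} 1  {3,5,6,7,8} 5  {4,5,6,7,8} 10
  6 to go: {0,2,3,5,6,8} 1  {1,2,3,5,6,8} 1  {2,3,5,6,7,8} 6  {3,4,5,6,7,8} 15
  7 to go: {0,1,2,3,5,6,8} 2  {0,2,3,5,6,7,8} 7  {1,2,3,5,6,7,8} 7  {2,3,4,5,6,7,8} 21
  if 0:b drops first: 28 orders
  if 1:a drops first: 28 orders
  if 4:c drops first: 16 orders
heap linearizations: 72

72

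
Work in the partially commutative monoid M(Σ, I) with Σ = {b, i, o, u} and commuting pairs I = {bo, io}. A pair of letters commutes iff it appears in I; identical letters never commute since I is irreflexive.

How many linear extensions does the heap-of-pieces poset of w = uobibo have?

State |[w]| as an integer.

10

0(u) covers ∅
1(o) covers 0:u
2(b) covers 0:u
3(i) covers 2:b
4(b) covers 3:i
5(o) covers 1:o
floor of heap: 0:u
completions by unplaced set U, small U first (add the entries for U minus each lowest piece of U):
  |U|=1: {4}:1  {5}:1
  |U|=2: {1,5}:1  {3,4}:1  {4,5}:2
  |U|=3: {1,4,5}:3  {2,3,4}:1  {3,4,5}:3
  |U|=4: {1,3,4,5}:6  {2,3,4,5}:4
  start at 0(u): 10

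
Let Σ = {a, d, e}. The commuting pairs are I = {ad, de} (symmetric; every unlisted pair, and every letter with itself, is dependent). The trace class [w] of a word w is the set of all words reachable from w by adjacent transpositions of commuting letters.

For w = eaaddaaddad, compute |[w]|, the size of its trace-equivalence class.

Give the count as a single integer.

462

#0=e has no predecessor
#1=a depends on [0:e]
#2=a depends on [1:a]
#3=d has no predecessor
#4=d depends on [3:d]
#5=a depends on [2:a]
#6=a depends on [5:a]
#7=d depends on [4:d]
#8=d depends on [7:d]
#9=a depends on [6:a]
#10=d depends on [8:d]
sources: [0:e, 3:d]
N(rest) = Σ N(rest − s) over sources s of rest; N(one piece) = 1:
  size 1 → [9]=1  [10]=1
  size 2 → [6,9]=1  [8,10]=1  [9,10]=2
  size 3 → [5,6,9]=1  [6,9,10]=3  [7,8,10]=1  [8,9,10]=3
  size 4 → [2,5,6,9]=1  [4,7,8,10]=1  [5,6,9,10]=4  [6,8,9,10]=6  [7,8,9,10]=4
  size 5 → [1,2,5,6,9]=1  [2,5,6,9,10]=5  [3,4,7,8,10]=1  [4,7,8,9,10]=5  [5,6,8,9,10]=10  [6,7,8,9,10]=10
  size 6 → [0,1,2,5,6,9]=1  [1,2,5,6,9,10]=6  [2,5,6,8,9,10]=15  [3,4,7,8,9,10]=6  [4,6,7,8,9,10]=15  [5,6,7,8,9,10]=20
  size 7 → [0,1,2,5,6,9,10]=7  [1,2,5,6,8,9,10]=21  [2,5,6,7,8,9,10]=35  [3,4,6,7,8,9,10]=21  [4,5,6,7,8,9,10]=35
  size 8 → [0,1,2,5,6,8,9,10]=28  [1,2,5,6,7,8,9,10]=56  [2,4,5,6,7,8,9,10]=70  [3,4,5,6,7,8,9,10]=56
  size 9 → [0,1,2,5,6,7,8,9,10]=84  [1,2,4,5,6,7,8,9,10]=126  [2,3,4,5,6,7,8,9,10]=126
  first=0(e) contributes 252
  first=3(d) contributes 210
|[w]| = 462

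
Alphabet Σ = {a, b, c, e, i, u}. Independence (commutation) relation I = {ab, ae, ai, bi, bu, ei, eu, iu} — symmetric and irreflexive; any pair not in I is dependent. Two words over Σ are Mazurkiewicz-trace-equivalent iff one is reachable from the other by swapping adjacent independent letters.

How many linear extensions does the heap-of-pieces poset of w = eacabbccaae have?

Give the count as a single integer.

18

drop 0:e onto floor
drop 1:a onto floor
drop 2:c onto {0:e, 1:a}
drop 3:a onto {2:c}
drop 4:b onto {2:c}
drop 5:b onto {4:b}
drop 6:c onto {3:a, 5:b}
drop 7:c onto {6:c}
drop 8:a onto {7:c}
drop 9:a onto {8:a}
drop 10:e onto {7:c}
ground layer = {0:e, 1:a}
drop-orders for the pieces not yet dropped (sum over which currently-grounded one goes next):
  1 to go: {9} 1  {10} 1
  2 to go: {8,9} 1  {9,10} 2
  3 to go: {8,9,10} 3
  4 to go: {7,8,9,10} 3
  5 to go: {6,7,8,9,10} 3
  6 to go: {3,6,7,8,9,10} 3  {5,6,7,8,9,10} 3
  7 to go: {3,5,6,7,8,9,10} 6  {4,5,6,7,8,9,10} 3
  8 to go: {3,4,5,6,7,8,9,10} 9
  9 to go: {2,3,4,5,6,7,8,9,10} 9
  if 0:e drops first: 9 orders
  if 1:a drops first: 9 orders
heap linearizations: 18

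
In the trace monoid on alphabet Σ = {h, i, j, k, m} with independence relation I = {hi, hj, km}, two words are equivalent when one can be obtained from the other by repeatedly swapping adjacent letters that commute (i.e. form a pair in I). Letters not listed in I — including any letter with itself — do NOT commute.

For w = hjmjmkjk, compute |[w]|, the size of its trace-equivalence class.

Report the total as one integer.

4

piece 0:h — minimal
piece 1:j — minimal
piece 2:m rests on {0:h, 1:j}
piece 3:j rests on {2:m}
piece 4:m rests on {3:j}
piece 5:k rests on {3:j}
piece 6:j rests on {4:m, 5:k}
piece 7:k rests on {6:j}
minimal pieces: {0:h, 1:j}
ways to finish when only these pieces remain (= sum over removing one remaining piece with nothing left below it):
  1 left: {7}→1
  2 left: {6,7}→1
  3 left: {4,6,7}→1  {5,6,7}→1
  4 left: {4,5,6,7}→2
  5 left: {3,4,5,6,7}→2
  6 left: {2,3,4,5,6,7}→2
  placing 0:h first → 2 extensions
  placing 1:j first → 2 extensions
total linear extensions = 4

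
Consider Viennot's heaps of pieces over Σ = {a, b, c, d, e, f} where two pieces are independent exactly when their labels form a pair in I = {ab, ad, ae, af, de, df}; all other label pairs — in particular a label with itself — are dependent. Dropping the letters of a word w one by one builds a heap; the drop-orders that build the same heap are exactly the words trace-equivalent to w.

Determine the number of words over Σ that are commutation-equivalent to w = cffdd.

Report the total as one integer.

6

0(c) covers ∅
1(f) covers 0:c
2(f) covers 1:f
3(d) covers 0:c
4(d) covers 3:d
floor of heap: 0:c
completions by unplaced set U, small U first (add the entries for U minus each lowest piece of U):
  |U|=1: {2}:1  {4}:1
  |U|=2: {1,2}:1  {2,4}:2  {3,4}:1
  |U|=3: {1,2,4}:3  {2,3,4}:3
  start at 0(c): 6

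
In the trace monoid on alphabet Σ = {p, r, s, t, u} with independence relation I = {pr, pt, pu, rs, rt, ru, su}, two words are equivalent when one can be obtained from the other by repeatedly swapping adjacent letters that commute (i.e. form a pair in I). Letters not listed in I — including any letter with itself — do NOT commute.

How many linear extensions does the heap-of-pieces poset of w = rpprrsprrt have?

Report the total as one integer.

504

#0=r has no predecessor
#1=p has no predecessor
#2=p depends on [1:p]
#3=r depends on [0:r]
#4=r depends on [3:r]
#5=s depends on [2:p]
#6=p depends on [5:s]
#7=r depends on [4:r]
#8=r depends on [7:r]
#9=t depends on [5:s]
sources: [0:r, 1:p]
N(rest) = Σ N(rest − s) over sources s of rest; N(one piece) = 1:
  size 1 → [6]=1  [8]=1  [9]=1
  size 2 → [6,8]=2  [6,9]=2  [7,8]=1  [8,9]=2
  size 3 → [4,7,8]=1  [5,6,9]=2  [6,7,8]=3  [6,8,9]=6  [7,8,9]=3
  size 4 → [2,5,6,9]=2  [3,4,7,8]=1  [4,6,7,8]=4  [4,7,8,9]=4  [5,6,8,9]=8  [6,7,8,9]=12
  size 5 → [0,3,4,7,8]=1  [1,2,5,6,9]=2  [2,5,6,8,9]=10  [3,4,6,7,8]=5  [3,4,7,8,9]=5  [4,6,7,8,9]=20  [5,6,7,8,9]=20
  size 6 → [0,3,4,6,7,8]=6  [0,3,4,7,8,9]=6  [1,2,5,6,8,9]=12  [2,5,6,7,8,9]=30  [3,4,6,7,8,9]=30  [4,5,6,7,8,9]=40
  size 7 → [0,3,4,6,7,8,9]=42  [1,2,5,6,7,8,9]=42  [2,4,5,6,7,8,9]=70  [3,4,5,6,7,8,9]=70
  size 8 → [0,3,4,5,6,7,8,9]=112  [1,2,4,5,6,7,8,9]=112  [2,3,4,5,6,7,8,9]=140
  first=0(r) contributes 252
  first=1(p) contributes 252
|[w]| = 504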